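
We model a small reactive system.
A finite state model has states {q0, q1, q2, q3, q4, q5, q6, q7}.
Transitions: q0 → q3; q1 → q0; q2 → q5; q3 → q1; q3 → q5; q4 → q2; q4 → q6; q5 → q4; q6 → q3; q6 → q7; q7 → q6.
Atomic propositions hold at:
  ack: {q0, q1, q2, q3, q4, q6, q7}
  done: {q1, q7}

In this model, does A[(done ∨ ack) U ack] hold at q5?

Sat(done ∨ ack) = {q0, q1, q2, q3, q4, q6, q7}
A[(done ∨ ack) U ack]: least fixpoint, start Z0 = Sat(ack) = {q0, q1, q2, q3, q4, q6, q7}, add states in Sat(done ∨ ack) with every successor in Z. Already a fixed point.
Sat(A[(done ∨ ack) U ack]) = {q0, q1, q2, q3, q4, q6, q7}
q5 ∉ Sat(A[(done ∨ ack) U ack]) = {q0, q1, q2, q3, q4, q6, q7}, so the formula does not hold at q5.

No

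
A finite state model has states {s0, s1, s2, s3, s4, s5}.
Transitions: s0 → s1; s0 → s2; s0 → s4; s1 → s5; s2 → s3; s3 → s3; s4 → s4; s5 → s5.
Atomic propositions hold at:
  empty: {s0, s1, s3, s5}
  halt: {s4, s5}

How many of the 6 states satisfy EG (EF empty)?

5

EF empty: least fixpoint, start Z0 = {s0, s1, s3, s5}, add states with some successor in Z. Z1 = {s0, s1, s2, s3, s5}; fixed.
Sat(EF empty) = {s0, s1, s2, s3, s5}
EG (EF empty): greatest fixpoint, start Z0 = {s0, s1, s2, s3, s5}, keep only states in Sat with some successor in Z. Already a fixed point.
Sat(EG (EF empty)) = {s0, s1, s2, s3, s5}
|Sat(EG (EF empty))| = |{s0, s1, s2, s3, s5}| = 5.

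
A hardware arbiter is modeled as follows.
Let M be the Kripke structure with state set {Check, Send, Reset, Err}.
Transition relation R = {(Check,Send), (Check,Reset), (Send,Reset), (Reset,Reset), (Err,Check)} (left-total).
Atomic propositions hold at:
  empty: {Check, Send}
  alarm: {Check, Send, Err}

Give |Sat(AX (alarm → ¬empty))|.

2

Sat(¬empty) = {Reset, Err}
Sat(alarm → ¬empty) = {Reset, Err}
Sat(AX (alarm → ¬empty)) = {s : every successor in {Reset, Err}} = {Send, Reset}
|Sat(AX (alarm → ¬empty))| = |{Send, Reset}| = 2.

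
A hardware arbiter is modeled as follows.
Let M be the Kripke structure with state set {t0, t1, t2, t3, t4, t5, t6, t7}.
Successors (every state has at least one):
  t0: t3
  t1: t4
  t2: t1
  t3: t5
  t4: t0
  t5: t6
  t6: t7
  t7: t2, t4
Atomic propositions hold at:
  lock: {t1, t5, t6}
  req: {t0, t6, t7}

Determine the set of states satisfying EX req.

{t4, t5, t6}

Sat(EX req) = {s : some successor in {t0, t6, t7}} = {t4, t5, t6}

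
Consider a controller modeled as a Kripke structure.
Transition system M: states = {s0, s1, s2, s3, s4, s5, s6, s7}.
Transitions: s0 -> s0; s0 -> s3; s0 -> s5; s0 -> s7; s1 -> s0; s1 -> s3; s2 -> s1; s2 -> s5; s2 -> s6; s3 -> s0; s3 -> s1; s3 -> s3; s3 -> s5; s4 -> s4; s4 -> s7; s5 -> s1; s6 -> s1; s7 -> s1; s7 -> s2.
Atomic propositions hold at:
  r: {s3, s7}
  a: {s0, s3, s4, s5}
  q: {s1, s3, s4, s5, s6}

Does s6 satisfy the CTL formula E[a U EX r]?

Sat(EX r) = {s : some successor in {s3, s7}} = {s0, s1, s3, s4}
E[a U EX r]: least fixpoint, start Z0 = Sat(EX r) = {s0, s1, s3, s4}, add states in Sat(a) with some successor in Z. Z1 = {s0, s1, s3, s4, s5}; fixed.
Sat(E[a U EX r]) = {s0, s1, s3, s4, s5}
s6 ∉ Sat(E[a U EX r]) = {s0, s1, s3, s4, s5}, so the formula does not hold at s6.

No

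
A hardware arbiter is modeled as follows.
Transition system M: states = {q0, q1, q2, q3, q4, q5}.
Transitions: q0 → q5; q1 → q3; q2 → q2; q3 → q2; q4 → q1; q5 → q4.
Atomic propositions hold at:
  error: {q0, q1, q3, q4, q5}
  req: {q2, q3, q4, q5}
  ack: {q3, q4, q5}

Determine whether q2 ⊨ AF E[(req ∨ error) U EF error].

Sat(req ∨ error) = {q0, q1, q2, q3, q4, q5}
EF error: least fixpoint, start Z0 = {q0, q1, q3, q4, q5}, add states with some successor in Z. Already a fixed point.
Sat(EF error) = {q0, q1, q3, q4, q5}
E[(req ∨ error) U EF error]: least fixpoint, start Z0 = Sat(EF error) = {q0, q1, q3, q4, q5}, add states in Sat(req ∨ error) with some successor in Z. Already a fixed point.
Sat(E[(req ∨ error) U EF error]) = {q0, q1, q3, q4, q5}
AF E[(req ∨ error) U EF error]: least fixpoint, start Z0 = {q0, q1, q3, q4, q5}, add states with every successor in Z. Already a fixed point.
Sat(AF E[(req ∨ error) U EF error]) = {q0, q1, q3, q4, q5}
q2 ∉ Sat(AF E[(req ∨ error) U EF error]) = {q0, q1, q3, q4, q5}, so the formula does not hold at q2.

No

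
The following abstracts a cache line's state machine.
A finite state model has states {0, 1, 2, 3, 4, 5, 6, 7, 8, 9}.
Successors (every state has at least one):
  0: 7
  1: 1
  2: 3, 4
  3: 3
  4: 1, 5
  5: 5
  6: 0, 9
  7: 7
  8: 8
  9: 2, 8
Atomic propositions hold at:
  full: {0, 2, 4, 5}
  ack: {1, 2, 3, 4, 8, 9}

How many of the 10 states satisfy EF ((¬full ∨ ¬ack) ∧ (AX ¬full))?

Sat(¬full) = {1, 3, 6, 7, 8, 9}
Sat(¬ack) = {0, 5, 6, 7}
Sat(¬full ∨ ¬ack) = {0, 1, 3, 5, 6, 7, 8, 9}
Sat(AX ¬full) = {s : every successor in {1, 3, 6, 7, 8, 9}} = {0, 1, 3, 7, 8}
Sat((¬full ∨ ¬ack) ∧ (AX ¬full)) = {0, 1, 3, 7, 8}
EF ((¬full ∨ ¬ack) ∧ (AX ¬full)): least fixpoint, start Z0 = {0, 1, 3, 7, 8}, add states with some successor in Z. Z1 = {0, 1, 2, 3, 4, 6, 7, 8, 9}; fixed.
Sat(EF ((¬full ∨ ¬ack) ∧ (AX ¬full))) = {0, 1, 2, 3, 4, 6, 7, 8, 9}
|Sat(EF ((¬full ∨ ¬ack) ∧ (AX ¬full)))| = |{0, 1, 2, 3, 4, 6, 7, 8, 9}| = 9.

9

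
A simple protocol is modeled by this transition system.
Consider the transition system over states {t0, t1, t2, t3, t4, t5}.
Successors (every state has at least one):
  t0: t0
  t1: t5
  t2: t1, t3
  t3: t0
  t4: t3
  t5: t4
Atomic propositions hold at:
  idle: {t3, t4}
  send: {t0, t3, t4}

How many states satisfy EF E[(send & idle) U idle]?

5

Sat(send & idle) = {t3, t4}
E[(send & idle) U idle]: least fixpoint, start Z0 = Sat(idle) = {t3, t4}, add states in Sat(send & idle) with some successor in Z. Already a fixed point.
Sat(E[(send & idle) U idle]) = {t3, t4}
EF E[(send & idle) U idle]: least fixpoint, start Z0 = {t3, t4}, add states with some successor in Z. Z1 = {t2, t3, t4, t5}; Z2 = {t1, t2, t3, t4, t5}; fixed.
Sat(EF E[(send & idle) U idle]) = {t1, t2, t3, t4, t5}
|Sat(EF E[(send & idle) U idle])| = |{t1, t2, t3, t4, t5}| = 5.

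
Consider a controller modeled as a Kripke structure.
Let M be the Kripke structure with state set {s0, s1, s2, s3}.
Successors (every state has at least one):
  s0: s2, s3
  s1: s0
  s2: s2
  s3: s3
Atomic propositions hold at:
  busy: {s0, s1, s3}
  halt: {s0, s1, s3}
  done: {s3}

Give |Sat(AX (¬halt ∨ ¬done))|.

Sat(¬halt) = {s2}
Sat(¬done) = {s0, s1, s2}
Sat(¬halt ∨ ¬done) = {s0, s1, s2}
Sat(AX (¬halt ∨ ¬done)) = {s : every successor in {s0, s1, s2}} = {s1, s2}
|Sat(AX (¬halt ∨ ¬done))| = |{s1, s2}| = 2.

2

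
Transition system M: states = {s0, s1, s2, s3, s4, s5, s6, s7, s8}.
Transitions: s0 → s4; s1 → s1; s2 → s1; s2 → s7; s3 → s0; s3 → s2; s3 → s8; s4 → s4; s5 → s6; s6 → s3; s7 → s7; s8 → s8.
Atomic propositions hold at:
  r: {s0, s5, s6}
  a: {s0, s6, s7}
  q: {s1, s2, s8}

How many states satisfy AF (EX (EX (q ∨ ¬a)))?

Sat(¬a) = {s1, s2, s3, s4, s5, s8}
Sat(q ∨ ¬a) = {s1, s2, s3, s4, s5, s8}
Sat(EX (q ∨ ¬a)) = {s : some successor in {s1, s2, s3, s4, s5, s8}} = {s0, s1, s2, s3, s4, s6, s8}
Sat(EX (EX (q ∨ ¬a))) = {s : some successor in {s0, s1, s2, s3, s4, s6, s8}} = {s0, s1, s2, s3, s4, s5, s6, s8}
AF (EX (EX (q ∨ ¬a))): least fixpoint, start Z0 = {s0, s1, s2, s3, s4, s5, s6, s8}, add states with every successor in Z. Already a fixed point.
Sat(AF (EX (EX (q ∨ ¬a)))) = {s0, s1, s2, s3, s4, s5, s6, s8}
|Sat(AF (EX (EX (q ∨ ¬a))))| = |{s0, s1, s2, s3, s4, s5, s6, s8}| = 8.

8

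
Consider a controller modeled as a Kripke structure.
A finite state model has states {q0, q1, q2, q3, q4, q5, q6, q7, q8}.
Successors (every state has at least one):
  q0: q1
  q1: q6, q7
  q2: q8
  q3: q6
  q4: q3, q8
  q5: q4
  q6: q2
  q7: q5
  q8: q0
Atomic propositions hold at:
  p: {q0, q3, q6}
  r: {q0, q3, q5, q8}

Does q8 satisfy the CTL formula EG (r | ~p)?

Sat(~p) = {q1, q2, q4, q5, q7, q8}
Sat(r | ~p) = {q0, q1, q2, q3, q4, q5, q7, q8}
EG (r | ~p): greatest fixpoint, start Z0 = {q0, q1, q2, q3, q4, q5, q7, q8}, keep only states in Sat with some successor in Z. Z1 = {q0, q1, q2, q4, q5, q7, q8}; fixed.
Sat(EG (r | ~p)) = {q0, q1, q2, q4, q5, q7, q8}
q8 ∈ Sat(EG (r | ~p)) = {q0, q1, q2, q4, q5, q7, q8}, so the formula holds at q8.

Yes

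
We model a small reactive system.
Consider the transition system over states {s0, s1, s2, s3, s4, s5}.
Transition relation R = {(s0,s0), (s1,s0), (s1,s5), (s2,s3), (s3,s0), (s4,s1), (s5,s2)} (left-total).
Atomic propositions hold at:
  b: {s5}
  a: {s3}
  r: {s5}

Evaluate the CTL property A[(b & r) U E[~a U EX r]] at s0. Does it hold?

No

Sat(b & r) = {s5}
Sat(~a) = {s0, s1, s2, s4, s5}
Sat(EX r) = {s : some successor in {s5}} = {s1}
E[~a U EX r]: least fixpoint, start Z0 = Sat(EX r) = {s1}, add states in Sat(~a) with some successor in Z. Z1 = {s1, s4}; fixed.
Sat(E[~a U EX r]) = {s1, s4}
A[(b & r) U E[~a U EX r]]: least fixpoint, start Z0 = Sat(E[~a U EX r]) = {s1, s4}, add states in Sat(b & r) with every successor in Z. Already a fixed point.
Sat(A[(b & r) U E[~a U EX r]]) = {s1, s4}
s0 ∉ Sat(A[(b & r) U E[~a U EX r]]) = {s1, s4}, so the formula does not hold at s0.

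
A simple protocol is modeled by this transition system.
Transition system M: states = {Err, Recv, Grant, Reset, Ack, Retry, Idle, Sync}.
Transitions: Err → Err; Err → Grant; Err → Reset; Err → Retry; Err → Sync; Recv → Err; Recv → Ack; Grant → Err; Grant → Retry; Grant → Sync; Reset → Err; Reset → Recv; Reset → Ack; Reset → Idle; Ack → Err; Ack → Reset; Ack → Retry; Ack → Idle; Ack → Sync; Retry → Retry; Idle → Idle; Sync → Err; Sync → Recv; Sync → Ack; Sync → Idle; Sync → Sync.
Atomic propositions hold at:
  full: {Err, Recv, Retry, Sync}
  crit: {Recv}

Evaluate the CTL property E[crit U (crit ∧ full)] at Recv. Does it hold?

Sat(crit ∧ full) = {Recv}
E[crit U (crit ∧ full)]: least fixpoint, start Z0 = Sat((crit ∧ full)) = {Recv}, add states in Sat(crit) with some successor in Z. Already a fixed point.
Sat(E[crit U (crit ∧ full)]) = {Recv}
Recv ∈ Sat(E[crit U (crit ∧ full)]) = {Recv}, so the formula holds at Recv.

Yes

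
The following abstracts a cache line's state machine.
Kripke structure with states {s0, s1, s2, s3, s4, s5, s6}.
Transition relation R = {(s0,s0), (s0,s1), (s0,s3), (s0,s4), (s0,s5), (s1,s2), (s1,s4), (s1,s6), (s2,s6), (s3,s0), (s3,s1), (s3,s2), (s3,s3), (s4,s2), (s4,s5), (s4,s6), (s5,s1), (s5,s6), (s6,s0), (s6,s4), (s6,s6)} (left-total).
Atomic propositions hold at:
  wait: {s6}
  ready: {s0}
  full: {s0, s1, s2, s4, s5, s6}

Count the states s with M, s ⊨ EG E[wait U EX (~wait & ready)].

3

Sat(~wait) = {s0, s1, s2, s3, s4, s5}
Sat(~wait & ready) = {s0}
Sat(EX (~wait & ready)) = {s : some successor in {s0}} = {s0, s3, s6}
E[wait U EX (~wait & ready)]: least fixpoint, start Z0 = Sat(EX (~wait & ready)) = {s0, s3, s6}, add states in Sat(wait) with some successor in Z. Already a fixed point.
Sat(E[wait U EX (~wait & ready)]) = {s0, s3, s6}
EG E[wait U EX (~wait & ready)]: greatest fixpoint, start Z0 = {s0, s3, s6}, keep only states in Sat with some successor in Z. Already a fixed point.
Sat(EG E[wait U EX (~wait & ready)]) = {s0, s3, s6}
|Sat(EG E[wait U EX (~wait & ready)])| = |{s0, s3, s6}| = 3.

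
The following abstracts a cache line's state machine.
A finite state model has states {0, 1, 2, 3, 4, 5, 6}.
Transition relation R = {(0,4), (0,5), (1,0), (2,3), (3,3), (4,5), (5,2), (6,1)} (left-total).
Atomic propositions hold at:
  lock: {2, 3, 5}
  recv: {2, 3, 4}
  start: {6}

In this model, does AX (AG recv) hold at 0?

No

AG recv: greatest fixpoint, start Z0 = {2, 3, 4}, keep only states in Sat with every successor in Z. Z1 = {2, 3}; fixed.
Sat(AG recv) = {2, 3}
Sat(AX (AG recv)) = {s : every successor in {2, 3}} = {2, 3, 5}
0 ∉ Sat(AX (AG recv)) = {2, 3, 5}, so the formula does not hold at 0.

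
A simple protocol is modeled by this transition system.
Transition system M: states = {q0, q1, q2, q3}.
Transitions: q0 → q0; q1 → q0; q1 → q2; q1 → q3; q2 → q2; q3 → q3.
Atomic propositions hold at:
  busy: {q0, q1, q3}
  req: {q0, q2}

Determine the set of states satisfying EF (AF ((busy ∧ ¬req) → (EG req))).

Sat(¬req) = {q1, q3}
Sat(busy ∧ ¬req) = {q1, q3}
EG req: greatest fixpoint, start Z0 = {q0, q2}, keep only states in Sat with some successor in Z. Already a fixed point.
Sat(EG req) = {q0, q2}
Sat((busy ∧ ¬req) → (EG req)) = {q0, q2}
AF ((busy ∧ ¬req) → (EG req)): least fixpoint, start Z0 = {q0, q2}, add states with every successor in Z. Already a fixed point.
Sat(AF ((busy ∧ ¬req) → (EG req))) = {q0, q2}
EF (AF ((busy ∧ ¬req) → (EG req))): least fixpoint, start Z0 = {q0, q2}, add states with some successor in Z. Z1 = {q0, q1, q2}; fixed.
Sat(EF (AF ((busy ∧ ¬req) → (EG req)))) = {q0, q1, q2}

{q0, q1, q2}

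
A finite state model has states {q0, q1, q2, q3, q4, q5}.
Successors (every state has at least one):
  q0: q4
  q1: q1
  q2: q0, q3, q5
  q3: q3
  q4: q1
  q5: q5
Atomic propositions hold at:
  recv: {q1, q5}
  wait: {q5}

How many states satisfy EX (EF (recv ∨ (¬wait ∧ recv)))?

Sat(¬wait) = {q0, q1, q2, q3, q4}
Sat(¬wait ∧ recv) = {q1}
Sat(recv ∨ (¬wait ∧ recv)) = {q1, q5}
EF (recv ∨ (¬wait ∧ recv)): least fixpoint, start Z0 = {q1, q5}, add states with some successor in Z. Z1 = {q1, q2, q4, q5}; Z2 = {q0, q1, q2, q4, q5}; fixed.
Sat(EF (recv ∨ (¬wait ∧ recv))) = {q0, q1, q2, q4, q5}
Sat(EX (EF (recv ∨ (¬wait ∧ recv)))) = {s : some successor in {q0, q1, q2, q4, q5}} = {q0, q1, q2, q4, q5}
|Sat(EX (EF (recv ∨ (¬wait ∧ recv))))| = |{q0, q1, q2, q4, q5}| = 5.

5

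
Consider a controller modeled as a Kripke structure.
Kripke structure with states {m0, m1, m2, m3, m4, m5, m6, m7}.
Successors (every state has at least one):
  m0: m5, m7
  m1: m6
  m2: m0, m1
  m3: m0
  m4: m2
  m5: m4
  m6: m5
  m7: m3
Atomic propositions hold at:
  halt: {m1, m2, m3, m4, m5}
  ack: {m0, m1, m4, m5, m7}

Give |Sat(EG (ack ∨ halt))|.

6

Sat(ack ∨ halt) = {m0, m1, m2, m3, m4, m5, m7}
EG (ack ∨ halt): greatest fixpoint, start Z0 = {m0, m1, m2, m3, m4, m5, m7}, keep only states in Sat with some successor in Z. Z1 = {m0, m2, m3, m4, m5, m7}; fixed.
Sat(EG (ack ∨ halt)) = {m0, m2, m3, m4, m5, m7}
|Sat(EG (ack ∨ halt))| = |{m0, m2, m3, m4, m5, m7}| = 6.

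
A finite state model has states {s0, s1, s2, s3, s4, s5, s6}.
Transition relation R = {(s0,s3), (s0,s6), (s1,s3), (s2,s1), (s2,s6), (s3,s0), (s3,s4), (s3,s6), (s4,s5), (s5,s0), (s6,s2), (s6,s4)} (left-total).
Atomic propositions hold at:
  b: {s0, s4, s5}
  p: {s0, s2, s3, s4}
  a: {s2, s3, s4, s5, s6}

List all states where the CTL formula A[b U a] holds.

{s0, s2, s3, s4, s5, s6}

A[b U a]: least fixpoint, start Z0 = Sat(a) = {s2, s3, s4, s5, s6}, add states in Sat(b) with every successor in Z. Z1 = {s0, s2, s3, s4, s5, s6}; fixed.
Sat(A[b U a]) = {s0, s2, s3, s4, s5, s6}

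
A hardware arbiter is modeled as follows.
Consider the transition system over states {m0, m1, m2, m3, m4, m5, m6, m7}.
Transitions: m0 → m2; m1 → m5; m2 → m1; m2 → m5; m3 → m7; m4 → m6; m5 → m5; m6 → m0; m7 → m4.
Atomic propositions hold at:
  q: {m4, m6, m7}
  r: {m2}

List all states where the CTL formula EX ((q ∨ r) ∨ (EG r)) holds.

Sat(q ∨ r) = {m2, m4, m6, m7}
EG r: greatest fixpoint, start Z0 = {m2}, keep only states in Sat with some successor in Z. Z1 = ∅; fixed.
Sat(EG r) = ∅
Sat((q ∨ r) ∨ (EG r)) = {m2, m4, m6, m7}
Sat(EX ((q ∨ r) ∨ (EG r))) = {s : some successor in {m2, m4, m6, m7}} = {m0, m3, m4, m7}

{m0, m3, m4, m7}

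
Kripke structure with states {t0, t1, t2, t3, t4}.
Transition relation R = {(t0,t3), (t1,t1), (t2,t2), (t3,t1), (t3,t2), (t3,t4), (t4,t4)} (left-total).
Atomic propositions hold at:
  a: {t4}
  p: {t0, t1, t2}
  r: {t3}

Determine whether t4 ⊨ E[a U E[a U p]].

E[a U p]: least fixpoint, start Z0 = Sat(p) = {t0, t1, t2}, add states in Sat(a) with some successor in Z. Already a fixed point.
Sat(E[a U p]) = {t0, t1, t2}
E[a U E[a U p]]: least fixpoint, start Z0 = Sat(E[a U p]) = {t0, t1, t2}, add states in Sat(a) with some successor in Z. Already a fixed point.
Sat(E[a U E[a U p]]) = {t0, t1, t2}
t4 ∉ Sat(E[a U E[a U p]]) = {t0, t1, t2}, so the formula does not hold at t4.

No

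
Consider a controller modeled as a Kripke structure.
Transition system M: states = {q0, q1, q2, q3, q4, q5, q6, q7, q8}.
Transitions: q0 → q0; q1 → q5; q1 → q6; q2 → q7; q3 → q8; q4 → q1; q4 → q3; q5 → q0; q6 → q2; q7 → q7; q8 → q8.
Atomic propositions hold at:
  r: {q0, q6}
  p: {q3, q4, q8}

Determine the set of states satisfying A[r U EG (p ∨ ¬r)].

{q2, q3, q4, q6, q7, q8}

Sat(¬r) = {q1, q2, q3, q4, q5, q7, q8}
Sat(p ∨ ¬r) = {q1, q2, q3, q4, q5, q7, q8}
EG (p ∨ ¬r): greatest fixpoint, start Z0 = {q1, q2, q3, q4, q5, q7, q8}, keep only states in Sat with some successor in Z. Z1 = {q1, q2, q3, q4, q7, q8}; Z2 = {q2, q3, q4, q7, q8}; fixed.
Sat(EG (p ∨ ¬r)) = {q2, q3, q4, q7, q8}
A[r U EG (p ∨ ¬r)]: least fixpoint, start Z0 = Sat(EG (p ∨ ¬r)) = {q2, q3, q4, q7, q8}, add states in Sat(r) with every successor in Z. Z1 = {q2, q3, q4, q6, q7, q8}; fixed.
Sat(A[r U EG (p ∨ ¬r)]) = {q2, q3, q4, q6, q7, q8}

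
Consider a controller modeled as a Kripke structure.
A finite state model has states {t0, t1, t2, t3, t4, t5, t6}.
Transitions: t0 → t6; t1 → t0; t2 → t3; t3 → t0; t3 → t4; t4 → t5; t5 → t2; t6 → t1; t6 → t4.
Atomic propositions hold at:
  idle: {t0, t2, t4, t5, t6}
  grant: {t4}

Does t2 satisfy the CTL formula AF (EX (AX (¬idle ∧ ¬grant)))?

No

Sat(¬idle) = {t1, t3}
Sat(¬grant) = {t0, t1, t2, t3, t5, t6}
Sat(¬idle ∧ ¬grant) = {t1, t3}
Sat(AX (¬idle ∧ ¬grant)) = {s : every successor in {t1, t3}} = {t2}
Sat(EX (AX (¬idle ∧ ¬grant))) = {s : some successor in {t2}} = {t5}
AF (EX (AX (¬idle ∧ ¬grant))): least fixpoint, start Z0 = {t5}, add states with every successor in Z. Z1 = {t4, t5}; fixed.
Sat(AF (EX (AX (¬idle ∧ ¬grant)))) = {t4, t5}
t2 ∉ Sat(AF (EX (AX (¬idle ∧ ¬grant)))) = {t4, t5}, so the formula does not hold at t2.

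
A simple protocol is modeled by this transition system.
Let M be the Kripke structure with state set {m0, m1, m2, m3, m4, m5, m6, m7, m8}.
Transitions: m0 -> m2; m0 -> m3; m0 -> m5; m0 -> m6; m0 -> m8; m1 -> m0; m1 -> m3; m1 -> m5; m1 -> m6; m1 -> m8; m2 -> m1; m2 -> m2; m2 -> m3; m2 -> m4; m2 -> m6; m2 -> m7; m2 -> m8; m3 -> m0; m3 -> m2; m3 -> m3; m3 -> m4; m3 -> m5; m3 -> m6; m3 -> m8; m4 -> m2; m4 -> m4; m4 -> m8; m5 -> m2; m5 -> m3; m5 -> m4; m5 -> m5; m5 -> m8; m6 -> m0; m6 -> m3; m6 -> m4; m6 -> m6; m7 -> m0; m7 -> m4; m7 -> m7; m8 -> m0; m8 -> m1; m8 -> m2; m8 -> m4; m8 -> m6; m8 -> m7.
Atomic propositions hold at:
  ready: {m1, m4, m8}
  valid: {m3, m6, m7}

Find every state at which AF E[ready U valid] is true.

E[ready U valid]: least fixpoint, start Z0 = Sat(valid) = {m3, m6, m7}, add states in Sat(ready) with some successor in Z. Z1 = {m1, m3, m6, m7, m8}; Z2 = {m1, m3, m4, m6, m7, m8}; fixed.
Sat(E[ready U valid]) = {m1, m3, m4, m6, m7, m8}
AF E[ready U valid]: least fixpoint, start Z0 = {m1, m3, m4, m6, m7, m8}, add states with every successor in Z. Already a fixed point.
Sat(AF E[ready U valid]) = {m1, m3, m4, m6, m7, m8}

{m1, m3, m4, m6, m7, m8}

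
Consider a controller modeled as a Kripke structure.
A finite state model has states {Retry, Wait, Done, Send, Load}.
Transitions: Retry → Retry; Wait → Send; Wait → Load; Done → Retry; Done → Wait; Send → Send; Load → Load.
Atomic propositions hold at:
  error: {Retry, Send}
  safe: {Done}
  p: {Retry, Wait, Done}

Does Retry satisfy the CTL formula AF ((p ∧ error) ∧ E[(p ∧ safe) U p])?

Sat(p ∧ error) = {Retry}
Sat(p ∧ safe) = {Done}
E[(p ∧ safe) U p]: least fixpoint, start Z0 = Sat(p) = {Retry, Wait, Done}, add states in Sat(p ∧ safe) with some successor in Z. Already a fixed point.
Sat(E[(p ∧ safe) U p]) = {Retry, Wait, Done}
Sat((p ∧ error) ∧ E[(p ∧ safe) U p]) = {Retry}
AF ((p ∧ error) ∧ E[(p ∧ safe) U p]): least fixpoint, start Z0 = {Retry}, add states with every successor in Z. Already a fixed point.
Sat(AF ((p ∧ error) ∧ E[(p ∧ safe) U p])) = {Retry}
Retry ∈ Sat(AF ((p ∧ error) ∧ E[(p ∧ safe) U p])) = {Retry}, so the formula holds at Retry.

Yes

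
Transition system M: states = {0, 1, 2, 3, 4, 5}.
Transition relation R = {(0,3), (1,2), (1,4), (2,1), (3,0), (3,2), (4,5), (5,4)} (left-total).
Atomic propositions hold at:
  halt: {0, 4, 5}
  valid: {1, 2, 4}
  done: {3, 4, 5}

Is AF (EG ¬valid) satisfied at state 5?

No

Sat(¬valid) = {0, 3, 5}
EG ¬valid: greatest fixpoint, start Z0 = {0, 3, 5}, keep only states in Sat with some successor in Z. Z1 = {0, 3}; fixed.
Sat(EG ¬valid) = {0, 3}
AF (EG ¬valid): least fixpoint, start Z0 = {0, 3}, add states with every successor in Z. Already a fixed point.
Sat(AF (EG ¬valid)) = {0, 3}
5 ∉ Sat(AF (EG ¬valid)) = {0, 3}, so the formula does not hold at 5.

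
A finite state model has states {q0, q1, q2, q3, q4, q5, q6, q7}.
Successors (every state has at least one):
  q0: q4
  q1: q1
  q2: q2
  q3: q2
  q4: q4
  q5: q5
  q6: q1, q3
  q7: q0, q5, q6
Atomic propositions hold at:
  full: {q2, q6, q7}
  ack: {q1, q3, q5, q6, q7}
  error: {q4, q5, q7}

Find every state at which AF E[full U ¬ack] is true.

{q0, q2, q3, q4, q7}

Sat(¬ack) = {q0, q2, q4}
E[full U ¬ack]: least fixpoint, start Z0 = Sat(¬ack) = {q0, q2, q4}, add states in Sat(full) with some successor in Z. Z1 = {q0, q2, q4, q7}; fixed.
Sat(E[full U ¬ack]) = {q0, q2, q4, q7}
AF E[full U ¬ack]: least fixpoint, start Z0 = {q0, q2, q4, q7}, add states with every successor in Z. Z1 = {q0, q2, q3, q4, q7}; fixed.
Sat(AF E[full U ¬ack]) = {q0, q2, q3, q4, q7}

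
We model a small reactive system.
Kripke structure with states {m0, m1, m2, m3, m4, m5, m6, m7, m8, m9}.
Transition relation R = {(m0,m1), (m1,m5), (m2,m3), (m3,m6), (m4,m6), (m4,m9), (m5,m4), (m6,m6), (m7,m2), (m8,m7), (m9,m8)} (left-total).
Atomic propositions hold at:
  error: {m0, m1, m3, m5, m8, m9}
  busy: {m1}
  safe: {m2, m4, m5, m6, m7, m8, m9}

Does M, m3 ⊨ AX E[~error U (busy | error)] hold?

No

Sat(~error) = {m2, m4, m6, m7}
Sat(busy | error) = {m0, m1, m3, m5, m8, m9}
E[~error U (busy | error)]: least fixpoint, start Z0 = Sat((busy | error)) = {m0, m1, m3, m5, m8, m9}, add states in Sat(~error) with some successor in Z. Z1 = {m0, m1, m2, m3, m4, m5, m8, m9}; Z2 = {m0, m1, m2, m3, m4, m5, m7, m8, m9}; fixed.
Sat(E[~error U (busy | error)]) = {m0, m1, m2, m3, m4, m5, m7, m8, m9}
Sat(AX E[~error U (busy | error)]) = {s : every successor in {m0, m1, m2, m3, m4, m5, m7, m8, m9}} = {m0, m1, m2, m5, m7, m8, m9}
m3 ∉ Sat(AX E[~error U (busy | error)]) = {m0, m1, m2, m5, m7, m8, m9}, so the formula does not hold at m3.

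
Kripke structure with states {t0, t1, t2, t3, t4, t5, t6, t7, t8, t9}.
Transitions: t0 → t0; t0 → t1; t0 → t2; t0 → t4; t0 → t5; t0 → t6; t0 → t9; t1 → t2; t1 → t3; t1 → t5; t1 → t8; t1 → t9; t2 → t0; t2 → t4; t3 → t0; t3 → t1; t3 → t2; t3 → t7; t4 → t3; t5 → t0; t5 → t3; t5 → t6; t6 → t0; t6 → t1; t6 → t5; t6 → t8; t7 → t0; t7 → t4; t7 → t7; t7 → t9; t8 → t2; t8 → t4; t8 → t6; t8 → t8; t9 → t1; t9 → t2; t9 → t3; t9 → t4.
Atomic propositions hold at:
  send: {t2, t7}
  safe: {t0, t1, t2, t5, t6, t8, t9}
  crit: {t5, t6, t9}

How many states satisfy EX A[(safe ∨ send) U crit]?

Sat(safe ∨ send) = {t0, t1, t2, t5, t6, t7, t8, t9}
A[(safe ∨ send) U crit]: least fixpoint, start Z0 = Sat(crit) = {t5, t6, t9}, add states in Sat(safe ∨ send) with every successor in Z. Already a fixed point.
Sat(A[(safe ∨ send) U crit]) = {t5, t6, t9}
Sat(EX A[(safe ∨ send) U crit]) = {s : some successor in {t5, t6, t9}} = {t0, t1, t5, t6, t7, t8}
|Sat(EX A[(safe ∨ send) U crit])| = |{t0, t1, t5, t6, t7, t8}| = 6.

6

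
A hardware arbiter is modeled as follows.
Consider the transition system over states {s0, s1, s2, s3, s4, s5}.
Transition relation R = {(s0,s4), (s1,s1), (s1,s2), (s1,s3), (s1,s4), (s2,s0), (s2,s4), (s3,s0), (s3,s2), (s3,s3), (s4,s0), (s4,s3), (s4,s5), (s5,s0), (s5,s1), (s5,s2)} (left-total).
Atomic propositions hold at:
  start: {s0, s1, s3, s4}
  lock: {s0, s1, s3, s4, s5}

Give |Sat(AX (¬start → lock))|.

Sat(¬start) = {s2, s5}
Sat(¬start → lock) = {s0, s1, s3, s4, s5}
Sat(AX (¬start → lock)) = {s : every successor in {s0, s1, s3, s4, s5}} = {s0, s2, s4}
|Sat(AX (¬start → lock))| = |{s0, s2, s4}| = 3.

3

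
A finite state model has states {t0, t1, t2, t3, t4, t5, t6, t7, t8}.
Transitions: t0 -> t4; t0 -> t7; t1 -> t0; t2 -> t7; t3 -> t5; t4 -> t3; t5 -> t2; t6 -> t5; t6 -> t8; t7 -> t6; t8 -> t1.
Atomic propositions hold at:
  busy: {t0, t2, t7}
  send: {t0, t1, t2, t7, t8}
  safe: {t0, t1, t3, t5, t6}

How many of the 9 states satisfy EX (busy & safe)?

Sat(busy & safe) = {t0}
Sat(EX (busy & safe)) = {s : some successor in {t0}} = {t1}
|Sat(EX (busy & safe))| = |{t1}| = 1.

1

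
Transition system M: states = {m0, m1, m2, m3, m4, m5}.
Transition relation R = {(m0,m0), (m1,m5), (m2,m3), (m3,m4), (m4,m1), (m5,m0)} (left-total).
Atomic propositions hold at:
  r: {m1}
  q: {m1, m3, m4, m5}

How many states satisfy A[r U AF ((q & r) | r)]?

4

Sat(q & r) = {m1}
Sat((q & r) | r) = {m1}
AF ((q & r) | r): least fixpoint, start Z0 = {m1}, add states with every successor in Z. Z1 = {m1, m4}; Z2 = {m1, m3, m4}; Z3 = {m1, m2, m3, m4}; fixed.
Sat(AF ((q & r) | r)) = {m1, m2, m3, m4}
A[r U AF ((q & r) | r)]: least fixpoint, start Z0 = Sat(AF ((q & r) | r)) = {m1, m2, m3, m4}, add states in Sat(r) with every successor in Z. Already a fixed point.
Sat(A[r U AF ((q & r) | r)]) = {m1, m2, m3, m4}
|Sat(A[r U AF ((q & r) | r)])| = |{m1, m2, m3, m4}| = 4.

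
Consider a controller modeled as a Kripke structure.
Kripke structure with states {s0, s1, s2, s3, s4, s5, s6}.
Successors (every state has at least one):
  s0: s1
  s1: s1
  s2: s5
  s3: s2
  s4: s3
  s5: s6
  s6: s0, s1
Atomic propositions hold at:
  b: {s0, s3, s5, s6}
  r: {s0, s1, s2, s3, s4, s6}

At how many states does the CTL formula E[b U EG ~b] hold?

Sat(~b) = {s1, s2, s4}
EG ~b: greatest fixpoint, start Z0 = {s1, s2, s4}, keep only states in Sat with some successor in Z. Z1 = {s1}; fixed.
Sat(EG ~b) = {s1}
E[b U EG ~b]: least fixpoint, start Z0 = Sat(EG ~b) = {s1}, add states in Sat(b) with some successor in Z. Z1 = {s0, s1, s6}; Z2 = {s0, s1, s5, s6}; fixed.
Sat(E[b U EG ~b]) = {s0, s1, s5, s6}
|Sat(E[b U EG ~b])| = |{s0, s1, s5, s6}| = 4.

4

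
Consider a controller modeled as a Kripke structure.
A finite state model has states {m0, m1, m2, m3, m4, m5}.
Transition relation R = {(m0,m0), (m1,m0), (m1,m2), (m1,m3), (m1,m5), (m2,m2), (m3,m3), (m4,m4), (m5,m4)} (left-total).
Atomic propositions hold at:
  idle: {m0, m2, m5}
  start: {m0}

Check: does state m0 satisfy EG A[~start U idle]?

Yes

Sat(~start) = {m1, m2, m3, m4, m5}
A[~start U idle]: least fixpoint, start Z0 = Sat(idle) = {m0, m2, m5}, add states in Sat(~start) with every successor in Z. Already a fixed point.
Sat(A[~start U idle]) = {m0, m2, m5}
EG A[~start U idle]: greatest fixpoint, start Z0 = {m0, m2, m5}, keep only states in Sat with some successor in Z. Z1 = {m0, m2}; fixed.
Sat(EG A[~start U idle]) = {m0, m2}
m0 ∈ Sat(EG A[~start U idle]) = {m0, m2}, so the formula holds at m0.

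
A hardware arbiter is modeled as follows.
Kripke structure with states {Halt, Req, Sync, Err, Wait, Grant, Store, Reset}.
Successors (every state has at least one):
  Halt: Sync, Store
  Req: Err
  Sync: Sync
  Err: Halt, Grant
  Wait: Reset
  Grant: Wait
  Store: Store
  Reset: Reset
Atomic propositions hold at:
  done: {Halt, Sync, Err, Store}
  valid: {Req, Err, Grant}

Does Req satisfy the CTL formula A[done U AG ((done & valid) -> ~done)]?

No

Sat(done & valid) = {Err}
Sat(~done) = {Req, Wait, Grant, Reset}
Sat((done & valid) -> ~done) = {Halt, Req, Sync, Wait, Grant, Store, Reset}
AG ((done & valid) -> ~done): greatest fixpoint, start Z0 = {Halt, Req, Sync, Wait, Grant, Store, Reset}, keep only states in Sat with every successor in Z. Z1 = {Halt, Sync, Wait, Grant, Store, Reset}; fixed.
Sat(AG ((done & valid) -> ~done)) = {Halt, Sync, Wait, Grant, Store, Reset}
A[done U AG ((done & valid) -> ~done)]: least fixpoint, start Z0 = Sat(AG ((done & valid) -> ~done)) = {Halt, Sync, Wait, Grant, Store, Reset}, add states in Sat(done) with every successor in Z. Z1 = {Halt, Sync, Err, Wait, Grant, Store, Reset}; fixed.
Sat(A[done U AG ((done & valid) -> ~done)]) = {Halt, Sync, Err, Wait, Grant, Store, Reset}
Req ∉ Sat(A[done U AG ((done & valid) -> ~done)]) = {Halt, Sync, Err, Wait, Grant, Store, Reset}, so the formula does not hold at Req.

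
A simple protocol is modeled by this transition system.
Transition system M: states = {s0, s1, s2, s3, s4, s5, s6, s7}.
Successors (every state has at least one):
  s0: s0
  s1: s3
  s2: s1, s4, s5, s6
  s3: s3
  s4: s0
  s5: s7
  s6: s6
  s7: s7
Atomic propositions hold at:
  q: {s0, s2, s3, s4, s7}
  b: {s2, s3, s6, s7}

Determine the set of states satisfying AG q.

{s0, s3, s4, s7}

AG q: greatest fixpoint, start Z0 = {s0, s2, s3, s4, s7}, keep only states in Sat with every successor in Z. Z1 = {s0, s3, s4, s7}; fixed.
Sat(AG q) = {s0, s3, s4, s7}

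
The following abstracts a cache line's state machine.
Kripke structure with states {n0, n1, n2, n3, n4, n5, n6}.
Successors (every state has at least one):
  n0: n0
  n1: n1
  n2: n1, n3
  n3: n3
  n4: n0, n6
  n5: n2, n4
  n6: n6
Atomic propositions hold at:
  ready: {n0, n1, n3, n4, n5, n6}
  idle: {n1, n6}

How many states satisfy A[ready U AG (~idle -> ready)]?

Sat(~idle) = {n0, n2, n3, n4, n5}
Sat(~idle -> ready) = {n0, n1, n3, n4, n5, n6}
AG (~idle -> ready): greatest fixpoint, start Z0 = {n0, n1, n3, n4, n5, n6}, keep only states in Sat with every successor in Z. Z1 = {n0, n1, n3, n4, n6}; fixed.
Sat(AG (~idle -> ready)) = {n0, n1, n3, n4, n6}
A[ready U AG (~idle -> ready)]: least fixpoint, start Z0 = Sat(AG (~idle -> ready)) = {n0, n1, n3, n4, n6}, add states in Sat(ready) with every successor in Z. Already a fixed point.
Sat(A[ready U AG (~idle -> ready)]) = {n0, n1, n3, n4, n6}
|Sat(A[ready U AG (~idle -> ready)])| = |{n0, n1, n3, n4, n6}| = 5.

5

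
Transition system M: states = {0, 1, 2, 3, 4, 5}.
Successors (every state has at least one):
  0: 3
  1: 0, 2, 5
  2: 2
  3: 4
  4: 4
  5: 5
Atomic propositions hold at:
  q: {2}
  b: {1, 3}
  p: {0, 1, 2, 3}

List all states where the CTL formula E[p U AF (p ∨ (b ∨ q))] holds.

{0, 1, 2, 3}

Sat(b ∨ q) = {1, 2, 3}
Sat(p ∨ (b ∨ q)) = {0, 1, 2, 3}
AF (p ∨ (b ∨ q)): least fixpoint, start Z0 = {0, 1, 2, 3}, add states with every successor in Z. Already a fixed point.
Sat(AF (p ∨ (b ∨ q))) = {0, 1, 2, 3}
E[p U AF (p ∨ (b ∨ q))]: least fixpoint, start Z0 = Sat(AF (p ∨ (b ∨ q))) = {0, 1, 2, 3}, add states in Sat(p) with some successor in Z. Already a fixed point.
Sat(E[p U AF (p ∨ (b ∨ q))]) = {0, 1, 2, 3}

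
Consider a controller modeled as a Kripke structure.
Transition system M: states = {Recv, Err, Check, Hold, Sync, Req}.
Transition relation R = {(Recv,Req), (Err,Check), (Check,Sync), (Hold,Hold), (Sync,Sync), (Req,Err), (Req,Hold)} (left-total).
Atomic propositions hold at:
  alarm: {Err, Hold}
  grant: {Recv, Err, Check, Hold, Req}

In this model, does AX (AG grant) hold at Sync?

AG grant: greatest fixpoint, start Z0 = {Recv, Err, Check, Hold, Req}, keep only states in Sat with every successor in Z. Z1 = {Recv, Err, Hold, Req}; Z2 = {Recv, Hold, Req}; Z3 = {Recv, Hold}; Z4 = {Hold}; fixed.
Sat(AG grant) = {Hold}
Sat(AX (AG grant)) = {s : every successor in {Hold}} = {Hold}
Sync ∉ Sat(AX (AG grant)) = {Hold}, so the formula does not hold at Sync.

No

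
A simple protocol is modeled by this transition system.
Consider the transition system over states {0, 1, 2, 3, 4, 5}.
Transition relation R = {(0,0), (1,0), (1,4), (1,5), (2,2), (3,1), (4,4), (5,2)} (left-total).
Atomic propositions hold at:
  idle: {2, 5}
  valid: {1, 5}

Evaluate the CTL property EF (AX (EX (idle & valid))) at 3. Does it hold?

Sat(idle & valid) = {5}
Sat(EX (idle & valid)) = {s : some successor in {5}} = {1}
Sat(AX (EX (idle & valid))) = {s : every successor in {1}} = {3}
EF (AX (EX (idle & valid))): least fixpoint, start Z0 = {3}, add states with some successor in Z. Already a fixed point.
Sat(EF (AX (EX (idle & valid)))) = {3}
3 ∈ Sat(EF (AX (EX (idle & valid)))) = {3}, so the formula holds at 3.

Yes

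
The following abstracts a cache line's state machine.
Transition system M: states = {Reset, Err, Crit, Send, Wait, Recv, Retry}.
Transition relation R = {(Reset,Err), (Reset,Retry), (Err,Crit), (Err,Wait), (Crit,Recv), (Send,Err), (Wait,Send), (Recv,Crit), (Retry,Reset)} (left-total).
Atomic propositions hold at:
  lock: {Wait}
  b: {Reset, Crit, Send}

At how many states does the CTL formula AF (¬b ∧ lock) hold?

1

Sat(¬b) = {Err, Wait, Recv, Retry}
Sat(¬b ∧ lock) = {Wait}
AF (¬b ∧ lock): least fixpoint, start Z0 = {Wait}, add states with every successor in Z. Already a fixed point.
Sat(AF (¬b ∧ lock)) = {Wait}
|Sat(AF (¬b ∧ lock))| = |{Wait}| = 1.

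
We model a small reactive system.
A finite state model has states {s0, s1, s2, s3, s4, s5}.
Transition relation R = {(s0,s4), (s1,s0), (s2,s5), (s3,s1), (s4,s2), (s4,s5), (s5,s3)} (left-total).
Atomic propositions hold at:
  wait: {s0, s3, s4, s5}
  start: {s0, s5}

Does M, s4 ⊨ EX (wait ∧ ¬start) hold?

No

Sat(¬start) = {s1, s2, s3, s4}
Sat(wait ∧ ¬start) = {s3, s4}
Sat(EX (wait ∧ ¬start)) = {s : some successor in {s3, s4}} = {s0, s5}
s4 ∉ Sat(EX (wait ∧ ¬start)) = {s0, s5}, so the formula does not hold at s4.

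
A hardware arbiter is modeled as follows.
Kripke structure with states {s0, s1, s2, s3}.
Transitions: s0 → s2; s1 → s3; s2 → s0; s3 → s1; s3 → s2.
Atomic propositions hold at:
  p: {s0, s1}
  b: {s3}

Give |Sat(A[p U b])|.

A[p U b]: least fixpoint, start Z0 = Sat(b) = {s3}, add states in Sat(p) with every successor in Z. Z1 = {s1, s3}; fixed.
Sat(A[p U b]) = {s1, s3}
|Sat(A[p U b])| = |{s1, s3}| = 2.

2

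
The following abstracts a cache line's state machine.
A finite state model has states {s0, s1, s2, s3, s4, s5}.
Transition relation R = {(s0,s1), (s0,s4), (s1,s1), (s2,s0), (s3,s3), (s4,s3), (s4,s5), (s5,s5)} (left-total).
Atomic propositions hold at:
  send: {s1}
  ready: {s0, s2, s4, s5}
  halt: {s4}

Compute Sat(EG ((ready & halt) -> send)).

Sat(ready & halt) = {s4}
Sat((ready & halt) -> send) = {s0, s1, s2, s3, s5}
EG ((ready & halt) -> send): greatest fixpoint, start Z0 = {s0, s1, s2, s3, s5}, keep only states in Sat with some successor in Z. Already a fixed point.
Sat(EG ((ready & halt) -> send)) = {s0, s1, s2, s3, s5}

{s0, s1, s2, s3, s5}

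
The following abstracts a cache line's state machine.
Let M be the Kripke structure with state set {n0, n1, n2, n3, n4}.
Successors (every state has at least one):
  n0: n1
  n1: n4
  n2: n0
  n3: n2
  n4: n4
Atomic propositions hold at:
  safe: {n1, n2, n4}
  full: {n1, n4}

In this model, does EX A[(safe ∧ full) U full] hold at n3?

No

Sat(safe ∧ full) = {n1, n4}
A[(safe ∧ full) U full]: least fixpoint, start Z0 = Sat(full) = {n1, n4}, add states in Sat(safe ∧ full) with every successor in Z. Already a fixed point.
Sat(A[(safe ∧ full) U full]) = {n1, n4}
Sat(EX A[(safe ∧ full) U full]) = {s : some successor in {n1, n4}} = {n0, n1, n4}
n3 ∉ Sat(EX A[(safe ∧ full) U full]) = {n0, n1, n4}, so the formula does not hold at n3.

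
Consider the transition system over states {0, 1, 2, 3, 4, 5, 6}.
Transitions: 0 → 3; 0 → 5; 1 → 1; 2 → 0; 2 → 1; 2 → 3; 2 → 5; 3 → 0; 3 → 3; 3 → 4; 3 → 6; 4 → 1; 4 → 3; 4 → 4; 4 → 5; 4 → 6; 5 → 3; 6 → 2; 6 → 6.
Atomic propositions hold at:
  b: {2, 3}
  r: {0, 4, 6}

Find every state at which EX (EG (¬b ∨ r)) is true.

Sat(¬b) = {0, 1, 4, 5, 6}
Sat(¬b ∨ r) = {0, 1, 4, 5, 6}
EG (¬b ∨ r): greatest fixpoint, start Z0 = {0, 1, 4, 5, 6}, keep only states in Sat with some successor in Z. Z1 = {0, 1, 4, 6}; Z2 = {1, 4, 6}; fixed.
Sat(EG (¬b ∨ r)) = {1, 4, 6}
Sat(EX (EG (¬b ∨ r))) = {s : some successor in {1, 4, 6}} = {1, 2, 3, 4, 6}

{1, 2, 3, 4, 6}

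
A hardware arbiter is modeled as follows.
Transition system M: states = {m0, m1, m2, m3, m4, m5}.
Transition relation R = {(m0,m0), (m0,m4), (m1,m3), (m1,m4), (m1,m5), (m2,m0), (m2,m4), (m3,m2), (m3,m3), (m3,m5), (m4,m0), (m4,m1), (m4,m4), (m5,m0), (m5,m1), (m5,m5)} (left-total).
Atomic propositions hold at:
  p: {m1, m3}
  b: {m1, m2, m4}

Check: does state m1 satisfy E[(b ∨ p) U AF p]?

Yes

Sat(b ∨ p) = {m1, m2, m3, m4}
AF p: least fixpoint, start Z0 = {m1, m3}, add states with every successor in Z. Already a fixed point.
Sat(AF p) = {m1, m3}
E[(b ∨ p) U AF p]: least fixpoint, start Z0 = Sat(AF p) = {m1, m3}, add states in Sat(b ∨ p) with some successor in Z. Z1 = {m1, m3, m4}; Z2 = {m1, m2, m3, m4}; fixed.
Sat(E[(b ∨ p) U AF p]) = {m1, m2, m3, m4}
m1 ∈ Sat(E[(b ∨ p) U AF p]) = {m1, m2, m3, m4}, so the formula holds at m1.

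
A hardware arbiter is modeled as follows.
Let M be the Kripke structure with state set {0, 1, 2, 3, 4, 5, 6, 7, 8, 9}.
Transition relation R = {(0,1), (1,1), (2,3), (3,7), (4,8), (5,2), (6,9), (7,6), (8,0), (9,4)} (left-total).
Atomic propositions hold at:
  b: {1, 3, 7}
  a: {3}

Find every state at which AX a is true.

{2}

Sat(AX a) = {s : every successor in {3}} = {2}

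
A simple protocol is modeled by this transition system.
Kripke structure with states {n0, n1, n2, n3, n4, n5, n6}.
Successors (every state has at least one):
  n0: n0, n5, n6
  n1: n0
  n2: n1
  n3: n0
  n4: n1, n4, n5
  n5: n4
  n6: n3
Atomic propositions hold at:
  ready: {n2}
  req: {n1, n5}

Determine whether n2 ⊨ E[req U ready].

E[req U ready]: least fixpoint, start Z0 = Sat(ready) = {n2}, add states in Sat(req) with some successor in Z. Already a fixed point.
Sat(E[req U ready]) = {n2}
n2 ∈ Sat(E[req U ready]) = {n2}, so the formula holds at n2.

Yes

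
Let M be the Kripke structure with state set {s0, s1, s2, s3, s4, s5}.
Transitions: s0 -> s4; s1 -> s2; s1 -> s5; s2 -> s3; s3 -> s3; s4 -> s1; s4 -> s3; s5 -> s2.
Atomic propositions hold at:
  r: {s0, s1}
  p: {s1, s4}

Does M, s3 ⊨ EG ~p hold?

Sat(~p) = {s0, s2, s3, s5}
EG ~p: greatest fixpoint, start Z0 = {s0, s2, s3, s5}, keep only states in Sat with some successor in Z. Z1 = {s2, s3, s5}; fixed.
Sat(EG ~p) = {s2, s3, s5}
s3 ∈ Sat(EG ~p) = {s2, s3, s5}, so the formula holds at s3.

Yes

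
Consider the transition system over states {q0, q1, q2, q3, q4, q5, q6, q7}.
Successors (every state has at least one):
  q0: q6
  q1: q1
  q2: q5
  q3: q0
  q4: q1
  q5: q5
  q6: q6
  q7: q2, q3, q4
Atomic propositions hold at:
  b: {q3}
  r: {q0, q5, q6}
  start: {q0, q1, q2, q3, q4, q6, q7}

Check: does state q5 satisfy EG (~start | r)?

Sat(~start) = {q5}
Sat(~start | r) = {q0, q5, q6}
EG (~start | r): greatest fixpoint, start Z0 = {q0, q5, q6}, keep only states in Sat with some successor in Z. Already a fixed point.
Sat(EG (~start | r)) = {q0, q5, q6}
q5 ∈ Sat(EG (~start | r)) = {q0, q5, q6}, so the formula holds at q5.

Yes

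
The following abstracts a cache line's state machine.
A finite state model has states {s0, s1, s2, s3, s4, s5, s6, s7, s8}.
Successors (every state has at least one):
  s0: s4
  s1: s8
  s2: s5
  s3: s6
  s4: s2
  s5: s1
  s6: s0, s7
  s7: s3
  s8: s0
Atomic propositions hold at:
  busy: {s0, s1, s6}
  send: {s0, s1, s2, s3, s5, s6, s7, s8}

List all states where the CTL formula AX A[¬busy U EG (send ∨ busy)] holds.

{s3, s7}

Sat(¬busy) = {s2, s3, s4, s5, s7, s8}
Sat(send ∨ busy) = {s0, s1, s2, s3, s5, s6, s7, s8}
EG (send ∨ busy): greatest fixpoint, start Z0 = {s0, s1, s2, s3, s5, s6, s7, s8}, keep only states in Sat with some successor in Z. Z1 = {s1, s2, s3, s5, s6, s7, s8}; Z2 = {s1, s2, s3, s5, s6, s7}; Z3 = {s2, s3, s5, s6, s7}; Z4 = {s2, s3, s6, s7}; Z5 = {s3, s6, s7}; fixed.
Sat(EG (send ∨ busy)) = {s3, s6, s7}
A[¬busy U EG (send ∨ busy)]: least fixpoint, start Z0 = Sat(EG (send ∨ busy)) = {s3, s6, s7}, add states in Sat(¬busy) with every successor in Z. Already a fixed point.
Sat(A[¬busy U EG (send ∨ busy)]) = {s3, s6, s7}
Sat(AX A[¬busy U EG (send ∨ busy)]) = {s : every successor in {s3, s6, s7}} = {s3, s7}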